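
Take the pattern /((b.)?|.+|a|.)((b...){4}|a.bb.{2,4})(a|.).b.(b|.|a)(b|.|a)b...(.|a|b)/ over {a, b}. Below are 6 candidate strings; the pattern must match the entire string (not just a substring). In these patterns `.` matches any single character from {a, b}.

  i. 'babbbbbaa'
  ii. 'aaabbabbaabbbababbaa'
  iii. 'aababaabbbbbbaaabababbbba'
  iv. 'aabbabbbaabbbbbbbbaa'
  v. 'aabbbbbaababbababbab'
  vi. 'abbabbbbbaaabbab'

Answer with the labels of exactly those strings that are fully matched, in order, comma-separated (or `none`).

i → no match
ii → no match
iii → match
iv → no match
v → no match
vi → no match

iii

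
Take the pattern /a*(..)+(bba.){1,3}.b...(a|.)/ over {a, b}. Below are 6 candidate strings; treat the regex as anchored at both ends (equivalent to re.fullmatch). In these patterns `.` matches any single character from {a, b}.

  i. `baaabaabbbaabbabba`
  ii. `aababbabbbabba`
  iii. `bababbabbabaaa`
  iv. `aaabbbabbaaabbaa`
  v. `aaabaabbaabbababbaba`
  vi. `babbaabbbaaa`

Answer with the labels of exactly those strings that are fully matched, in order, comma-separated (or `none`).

i, ii, v, vi

i → match
ii → match
iii → no match
iv → no match
v → match
vi → match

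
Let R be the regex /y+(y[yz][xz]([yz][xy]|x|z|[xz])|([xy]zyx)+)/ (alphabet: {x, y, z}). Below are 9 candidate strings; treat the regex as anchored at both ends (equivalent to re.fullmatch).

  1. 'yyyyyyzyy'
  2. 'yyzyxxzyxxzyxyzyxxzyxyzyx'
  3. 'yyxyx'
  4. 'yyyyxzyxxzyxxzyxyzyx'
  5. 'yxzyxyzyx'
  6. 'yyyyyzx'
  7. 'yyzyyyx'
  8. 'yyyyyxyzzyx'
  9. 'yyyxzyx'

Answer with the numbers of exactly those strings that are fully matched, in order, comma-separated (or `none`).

1. 'yyyyyyzyy' → match
2 → match
3. 'yyxyx' → no match
4 → match
5. 'yxzyxyzyx' → match
6. 'yyyyyzx' → match
7. 'yyzyyyx' → no match
8. 'yyyyyxyzzyx' → no match
9. 'yyyxzyx' → match

1, 2, 4, 5, 6, 9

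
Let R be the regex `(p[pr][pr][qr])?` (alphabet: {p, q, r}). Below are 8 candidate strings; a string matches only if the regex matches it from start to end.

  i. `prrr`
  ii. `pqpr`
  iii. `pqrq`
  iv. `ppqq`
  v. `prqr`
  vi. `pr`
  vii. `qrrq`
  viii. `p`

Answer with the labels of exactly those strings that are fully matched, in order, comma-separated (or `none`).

i

i → match
ii → no match
iii → no match
iv → no match
v → no match
vi → no match
vii → no match
viii → no match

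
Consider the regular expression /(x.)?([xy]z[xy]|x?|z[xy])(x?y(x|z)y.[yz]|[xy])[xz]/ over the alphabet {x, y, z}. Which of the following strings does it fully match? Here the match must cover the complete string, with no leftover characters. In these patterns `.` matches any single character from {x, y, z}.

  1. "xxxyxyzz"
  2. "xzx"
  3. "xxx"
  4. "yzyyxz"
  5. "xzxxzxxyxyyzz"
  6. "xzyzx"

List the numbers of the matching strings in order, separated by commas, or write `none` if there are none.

3

1 → no match
2 → no match
3 → match
4 → no match
5 → no match
6 → no match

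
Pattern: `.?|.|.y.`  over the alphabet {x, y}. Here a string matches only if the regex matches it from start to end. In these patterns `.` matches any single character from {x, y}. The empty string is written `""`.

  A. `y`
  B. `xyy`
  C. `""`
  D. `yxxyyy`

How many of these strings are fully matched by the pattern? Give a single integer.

3

A → match
B → match
C → match
D → no match
Total matched: 3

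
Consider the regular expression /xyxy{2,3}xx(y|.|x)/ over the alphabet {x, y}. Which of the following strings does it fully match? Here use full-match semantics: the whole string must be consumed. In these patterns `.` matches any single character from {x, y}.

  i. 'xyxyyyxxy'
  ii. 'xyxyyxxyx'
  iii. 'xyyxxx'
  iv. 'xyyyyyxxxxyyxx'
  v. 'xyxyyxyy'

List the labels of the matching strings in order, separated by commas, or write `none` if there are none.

i → match
ii → no match
iii → no match — must start with 'xyxy'
iv → no match — must start with 'xyxy'
v → no match

i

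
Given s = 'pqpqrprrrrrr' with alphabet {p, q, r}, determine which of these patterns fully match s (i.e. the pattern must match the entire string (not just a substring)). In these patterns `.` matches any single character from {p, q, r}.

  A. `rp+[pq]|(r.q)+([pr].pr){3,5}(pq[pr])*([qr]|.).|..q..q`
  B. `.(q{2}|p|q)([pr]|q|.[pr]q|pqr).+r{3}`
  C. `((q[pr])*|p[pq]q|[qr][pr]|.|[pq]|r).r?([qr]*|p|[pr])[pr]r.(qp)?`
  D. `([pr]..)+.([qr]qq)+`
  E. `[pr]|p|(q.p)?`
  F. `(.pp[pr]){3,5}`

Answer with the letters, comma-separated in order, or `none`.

A → no match
B → match
C → no match
D → no match — must end with 'qq'
E → no match
F → no match

B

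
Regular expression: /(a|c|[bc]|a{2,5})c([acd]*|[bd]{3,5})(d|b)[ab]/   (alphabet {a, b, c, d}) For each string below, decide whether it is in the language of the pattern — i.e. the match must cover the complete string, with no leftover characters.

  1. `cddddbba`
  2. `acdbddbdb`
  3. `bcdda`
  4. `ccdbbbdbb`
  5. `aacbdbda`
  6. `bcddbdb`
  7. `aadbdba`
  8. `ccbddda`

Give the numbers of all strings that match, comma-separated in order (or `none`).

1 → no match
2 → match
3 → match
4 → match
5 → match
6 → match
7 → no match
8 → match

2, 3, 4, 5, 6, 8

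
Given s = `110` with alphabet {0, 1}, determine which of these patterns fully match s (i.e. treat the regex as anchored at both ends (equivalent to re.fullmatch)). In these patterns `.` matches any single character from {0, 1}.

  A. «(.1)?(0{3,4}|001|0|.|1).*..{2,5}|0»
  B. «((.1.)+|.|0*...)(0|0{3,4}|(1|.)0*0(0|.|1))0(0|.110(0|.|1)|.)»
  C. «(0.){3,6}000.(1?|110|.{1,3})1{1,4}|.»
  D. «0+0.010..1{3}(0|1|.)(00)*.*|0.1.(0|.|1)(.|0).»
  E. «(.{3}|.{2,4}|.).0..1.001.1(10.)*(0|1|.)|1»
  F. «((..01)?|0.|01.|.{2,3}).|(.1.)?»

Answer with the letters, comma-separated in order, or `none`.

A → no match
B → no match
C → no match
D → no match — must start with `0`
E → no match
F → match

F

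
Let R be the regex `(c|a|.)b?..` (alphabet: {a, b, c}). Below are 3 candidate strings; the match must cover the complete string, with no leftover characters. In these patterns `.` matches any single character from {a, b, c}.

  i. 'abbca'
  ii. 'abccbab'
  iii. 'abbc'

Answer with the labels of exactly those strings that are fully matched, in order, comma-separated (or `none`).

i → no match
ii → no match
iii → match

iii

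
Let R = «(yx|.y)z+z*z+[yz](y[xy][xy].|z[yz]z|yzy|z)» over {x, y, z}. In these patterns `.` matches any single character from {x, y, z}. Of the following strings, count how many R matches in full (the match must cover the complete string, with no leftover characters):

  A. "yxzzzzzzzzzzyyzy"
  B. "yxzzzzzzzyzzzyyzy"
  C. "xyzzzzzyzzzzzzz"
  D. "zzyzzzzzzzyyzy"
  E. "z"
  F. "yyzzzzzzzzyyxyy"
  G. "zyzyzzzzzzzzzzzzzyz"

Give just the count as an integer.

2

A → match
B → no match
C → no match
D → no match
E → no match
F → match
G → no match
Total matched: 2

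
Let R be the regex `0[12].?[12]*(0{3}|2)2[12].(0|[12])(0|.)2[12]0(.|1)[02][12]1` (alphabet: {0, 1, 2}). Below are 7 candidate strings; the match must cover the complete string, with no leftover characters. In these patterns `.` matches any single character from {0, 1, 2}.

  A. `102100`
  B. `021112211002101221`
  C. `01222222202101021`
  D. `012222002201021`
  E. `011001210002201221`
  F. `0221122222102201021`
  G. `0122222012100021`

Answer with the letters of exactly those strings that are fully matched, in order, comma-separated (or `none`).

B, C, D, F, G

A → no match — must start with `0`
B → match
C → match
D → match
E → no match
F → match
G → match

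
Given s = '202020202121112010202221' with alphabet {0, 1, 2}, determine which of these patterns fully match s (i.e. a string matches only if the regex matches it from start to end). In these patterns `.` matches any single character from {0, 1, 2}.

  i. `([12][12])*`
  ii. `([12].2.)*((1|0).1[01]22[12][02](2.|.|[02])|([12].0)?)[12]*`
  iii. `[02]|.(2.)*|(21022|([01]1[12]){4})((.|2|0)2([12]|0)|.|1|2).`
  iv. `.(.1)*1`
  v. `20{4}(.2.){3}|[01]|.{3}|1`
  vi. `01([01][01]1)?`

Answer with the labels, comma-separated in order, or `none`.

i → no match
ii → match
iii → no match
iv → no match
v → no match
vi → no match — must start with '01'

ii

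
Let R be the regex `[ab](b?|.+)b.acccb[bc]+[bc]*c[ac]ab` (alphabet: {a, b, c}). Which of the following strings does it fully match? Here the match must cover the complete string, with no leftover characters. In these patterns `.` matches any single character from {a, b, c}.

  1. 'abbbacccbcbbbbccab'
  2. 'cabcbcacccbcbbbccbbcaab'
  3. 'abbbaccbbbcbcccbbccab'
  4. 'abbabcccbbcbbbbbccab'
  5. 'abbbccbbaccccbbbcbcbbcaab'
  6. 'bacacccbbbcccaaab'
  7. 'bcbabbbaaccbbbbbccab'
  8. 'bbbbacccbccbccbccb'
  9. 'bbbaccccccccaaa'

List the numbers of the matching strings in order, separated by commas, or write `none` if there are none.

1

1 → match
2 → no match
3 → no match
4 → no match
5 → no match
6 → no match
7 → no match
8 → no match — must end with 'ab'
9 → no match — must end with 'ab'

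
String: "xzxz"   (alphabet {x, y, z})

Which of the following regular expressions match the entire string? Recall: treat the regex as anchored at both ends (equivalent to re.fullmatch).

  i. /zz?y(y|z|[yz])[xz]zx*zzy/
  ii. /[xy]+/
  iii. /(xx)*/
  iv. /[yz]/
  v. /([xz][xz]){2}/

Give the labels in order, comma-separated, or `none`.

v

i → no match — must start with "z"
ii → no match
iii → no match
iv → no match
v → match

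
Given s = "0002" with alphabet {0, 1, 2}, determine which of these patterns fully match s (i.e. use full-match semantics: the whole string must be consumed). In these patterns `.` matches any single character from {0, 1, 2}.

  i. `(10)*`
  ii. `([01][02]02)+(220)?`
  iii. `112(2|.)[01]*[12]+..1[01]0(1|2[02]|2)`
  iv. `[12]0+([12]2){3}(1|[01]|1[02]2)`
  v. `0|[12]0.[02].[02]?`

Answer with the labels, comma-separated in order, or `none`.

i → no match
ii → match
iii → no match — must start with "112"
iv → no match
v → no match

ii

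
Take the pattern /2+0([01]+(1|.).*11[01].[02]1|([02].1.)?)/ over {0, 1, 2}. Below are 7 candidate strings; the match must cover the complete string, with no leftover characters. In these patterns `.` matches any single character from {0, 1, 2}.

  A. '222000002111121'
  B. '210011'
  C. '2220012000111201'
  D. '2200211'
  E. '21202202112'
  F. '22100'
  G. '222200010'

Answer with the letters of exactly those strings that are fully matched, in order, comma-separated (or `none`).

A → match
B → no match
C → match
D → match
E → no match
F → no match
G → match

A, C, D, G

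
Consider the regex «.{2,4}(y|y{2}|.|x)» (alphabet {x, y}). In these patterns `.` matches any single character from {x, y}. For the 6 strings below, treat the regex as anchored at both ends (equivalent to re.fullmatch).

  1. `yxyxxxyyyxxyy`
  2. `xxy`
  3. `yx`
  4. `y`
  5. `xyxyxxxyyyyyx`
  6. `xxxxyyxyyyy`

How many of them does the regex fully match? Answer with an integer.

1 → no match
2. `xxy` → match
3. `yx` → no match
4. `y` → no match
5 → no match
6. `xxxxyyxyyyy` → no match
Total matched: 1

1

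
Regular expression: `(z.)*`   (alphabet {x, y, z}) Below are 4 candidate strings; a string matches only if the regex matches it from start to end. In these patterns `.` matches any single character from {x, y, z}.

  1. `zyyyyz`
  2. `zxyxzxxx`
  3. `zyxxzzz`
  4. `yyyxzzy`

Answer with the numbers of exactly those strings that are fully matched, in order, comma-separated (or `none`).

1 → no match
2 → no match
3 → no match
4 → no match

none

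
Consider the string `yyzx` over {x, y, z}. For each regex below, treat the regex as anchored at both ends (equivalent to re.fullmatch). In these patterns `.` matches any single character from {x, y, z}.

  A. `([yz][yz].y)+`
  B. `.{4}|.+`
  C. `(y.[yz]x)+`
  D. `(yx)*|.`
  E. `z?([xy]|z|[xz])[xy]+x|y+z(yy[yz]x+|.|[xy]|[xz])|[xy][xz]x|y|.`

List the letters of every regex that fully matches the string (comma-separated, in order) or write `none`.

B, C, E

A → no match — must end with `y`
B → match
C → match
D → no match
E → match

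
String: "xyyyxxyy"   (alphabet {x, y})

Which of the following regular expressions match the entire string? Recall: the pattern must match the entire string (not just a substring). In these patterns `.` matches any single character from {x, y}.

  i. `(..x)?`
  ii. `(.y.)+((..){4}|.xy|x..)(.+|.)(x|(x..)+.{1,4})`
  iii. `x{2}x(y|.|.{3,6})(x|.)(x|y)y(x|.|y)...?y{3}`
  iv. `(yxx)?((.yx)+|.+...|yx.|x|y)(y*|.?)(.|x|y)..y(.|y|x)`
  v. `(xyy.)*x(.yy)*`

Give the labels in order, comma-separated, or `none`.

iv, v

i → no match
ii → no match
iii → no match
iv → match
v → match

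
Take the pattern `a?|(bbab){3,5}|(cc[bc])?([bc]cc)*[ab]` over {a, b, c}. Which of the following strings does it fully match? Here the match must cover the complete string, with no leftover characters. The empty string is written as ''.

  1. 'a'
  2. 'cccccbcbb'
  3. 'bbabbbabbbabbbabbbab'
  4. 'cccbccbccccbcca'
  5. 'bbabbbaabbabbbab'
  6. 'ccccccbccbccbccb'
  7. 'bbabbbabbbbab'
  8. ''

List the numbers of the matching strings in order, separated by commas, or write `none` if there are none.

1 → match
2 → no match
3 → match
4 → no match
5 → no match
6 → match
7 → no match
8 → match

1, 3, 6, 8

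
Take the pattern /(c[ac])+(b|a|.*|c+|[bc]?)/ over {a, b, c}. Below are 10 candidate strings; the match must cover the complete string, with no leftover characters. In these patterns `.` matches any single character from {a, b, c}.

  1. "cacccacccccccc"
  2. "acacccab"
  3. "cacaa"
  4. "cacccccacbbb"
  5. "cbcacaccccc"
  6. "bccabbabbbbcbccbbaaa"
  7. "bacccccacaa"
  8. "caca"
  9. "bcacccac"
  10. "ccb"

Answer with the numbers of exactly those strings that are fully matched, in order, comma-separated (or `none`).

1, 3, 4, 8, 10

1 → match
2 → no match — must start with "c"
3 → match
4 → match
5 → no match
6 → no match — must start with "c"
7 → no match — must start with "c"
8 → match
9 → no match — must start with "c"
10 → match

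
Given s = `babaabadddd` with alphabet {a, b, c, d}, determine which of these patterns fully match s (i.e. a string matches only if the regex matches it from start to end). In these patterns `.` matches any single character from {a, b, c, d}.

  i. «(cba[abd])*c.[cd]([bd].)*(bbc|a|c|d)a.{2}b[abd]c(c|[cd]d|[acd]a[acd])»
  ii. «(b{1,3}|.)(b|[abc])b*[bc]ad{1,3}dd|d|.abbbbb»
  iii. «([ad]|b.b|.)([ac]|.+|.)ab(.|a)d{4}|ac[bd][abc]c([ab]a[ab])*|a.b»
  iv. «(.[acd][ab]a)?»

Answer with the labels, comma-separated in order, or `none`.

i → no match
ii → no match
iii → match
iv → no match

iii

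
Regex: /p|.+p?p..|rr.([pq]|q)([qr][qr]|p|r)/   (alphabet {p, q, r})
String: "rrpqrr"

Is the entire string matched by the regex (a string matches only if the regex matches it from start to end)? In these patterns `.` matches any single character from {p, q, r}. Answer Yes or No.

Yes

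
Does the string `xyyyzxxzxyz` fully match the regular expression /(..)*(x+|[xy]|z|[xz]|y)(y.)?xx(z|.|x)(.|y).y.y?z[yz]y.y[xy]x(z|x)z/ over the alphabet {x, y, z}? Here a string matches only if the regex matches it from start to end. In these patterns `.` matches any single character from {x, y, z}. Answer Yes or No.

No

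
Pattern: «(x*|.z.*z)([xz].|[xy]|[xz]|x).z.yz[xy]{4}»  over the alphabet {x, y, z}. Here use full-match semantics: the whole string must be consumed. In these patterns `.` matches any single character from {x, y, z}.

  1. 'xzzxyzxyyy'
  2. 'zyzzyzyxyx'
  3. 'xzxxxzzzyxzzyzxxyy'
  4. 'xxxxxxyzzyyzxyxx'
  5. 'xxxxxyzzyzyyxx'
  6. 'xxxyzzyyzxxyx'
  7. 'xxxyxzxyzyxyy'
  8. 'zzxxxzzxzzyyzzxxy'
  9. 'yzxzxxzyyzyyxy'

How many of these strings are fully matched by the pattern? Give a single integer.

1 → match
2 → match
3 → match
4 → match
5 → match
6 → match
7 → match
8 → no match
9 → match
Total matched: 8

8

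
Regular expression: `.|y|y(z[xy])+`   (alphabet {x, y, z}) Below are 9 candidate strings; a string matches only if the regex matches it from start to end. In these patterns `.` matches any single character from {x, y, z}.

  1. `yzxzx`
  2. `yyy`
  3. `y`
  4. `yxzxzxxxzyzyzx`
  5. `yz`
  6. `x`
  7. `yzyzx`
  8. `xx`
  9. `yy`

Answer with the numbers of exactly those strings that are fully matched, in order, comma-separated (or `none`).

1, 3, 6, 7

1 → match
2 → no match
3 → match
4 → no match
5 → no match
6 → match
7 → match
8 → no match
9 → no match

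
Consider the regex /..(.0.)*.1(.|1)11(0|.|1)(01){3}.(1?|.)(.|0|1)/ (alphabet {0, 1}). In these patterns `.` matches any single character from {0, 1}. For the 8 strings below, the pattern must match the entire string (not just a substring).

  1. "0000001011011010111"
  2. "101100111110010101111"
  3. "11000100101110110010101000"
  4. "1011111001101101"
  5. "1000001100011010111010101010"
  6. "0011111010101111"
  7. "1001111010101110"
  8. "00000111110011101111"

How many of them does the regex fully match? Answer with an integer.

1

1 → no match
2 → no match
3 → match
4 → no match
5 → no match
6 → no match
7 → no match
8 → no match
Total matched: 1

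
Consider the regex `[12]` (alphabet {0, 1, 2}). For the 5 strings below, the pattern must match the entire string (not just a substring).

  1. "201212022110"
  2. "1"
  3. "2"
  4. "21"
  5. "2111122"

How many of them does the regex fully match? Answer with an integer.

2

1. "201212022110" → no match
2. "1" → match
3. "2" → match
4. "21" → no match
5. "2111122" → no match
Total matched: 2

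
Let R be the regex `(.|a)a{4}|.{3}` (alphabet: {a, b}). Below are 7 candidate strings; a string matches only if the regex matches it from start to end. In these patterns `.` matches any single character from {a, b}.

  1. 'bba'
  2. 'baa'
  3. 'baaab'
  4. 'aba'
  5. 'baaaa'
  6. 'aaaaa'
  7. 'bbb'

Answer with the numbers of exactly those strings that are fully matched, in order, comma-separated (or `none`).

1 → match
2 → match
3 → no match
4 → match
5 → match
6 → match
7 → match

1, 2, 4, 5, 6, 7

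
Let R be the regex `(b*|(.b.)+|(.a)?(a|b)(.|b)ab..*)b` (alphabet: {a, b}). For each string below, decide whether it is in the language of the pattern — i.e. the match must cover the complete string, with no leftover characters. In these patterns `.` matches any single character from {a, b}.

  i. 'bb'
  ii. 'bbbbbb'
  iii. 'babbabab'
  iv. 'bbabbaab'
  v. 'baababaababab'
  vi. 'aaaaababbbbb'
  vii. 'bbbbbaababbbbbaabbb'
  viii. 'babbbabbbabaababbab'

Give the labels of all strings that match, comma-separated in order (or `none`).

i → match
ii → match
iii → match
iv → match
v → match
vi → match
vii → match
viii → no match

i, ii, iii, iv, v, vi, vii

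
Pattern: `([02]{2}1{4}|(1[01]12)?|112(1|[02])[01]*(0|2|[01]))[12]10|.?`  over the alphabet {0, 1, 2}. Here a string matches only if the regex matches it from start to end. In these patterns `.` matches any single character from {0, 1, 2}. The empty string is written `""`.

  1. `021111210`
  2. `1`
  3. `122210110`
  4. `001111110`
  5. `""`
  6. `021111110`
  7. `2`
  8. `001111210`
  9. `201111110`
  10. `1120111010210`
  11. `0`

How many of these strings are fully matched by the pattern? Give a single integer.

1 → match
2 → match
3 → no match
4 → match
5 → match
6 → match
7 → match
8 → match
9 → match
10 → match
11 → match
Total matched: 10

10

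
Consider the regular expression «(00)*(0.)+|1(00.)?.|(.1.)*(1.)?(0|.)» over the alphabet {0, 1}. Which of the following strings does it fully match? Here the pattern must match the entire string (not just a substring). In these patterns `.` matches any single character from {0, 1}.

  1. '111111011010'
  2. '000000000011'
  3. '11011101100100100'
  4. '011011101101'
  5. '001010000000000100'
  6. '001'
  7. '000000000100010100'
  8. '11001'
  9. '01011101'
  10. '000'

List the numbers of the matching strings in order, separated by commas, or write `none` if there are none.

1. '111111011010' → no match
2. '000000000011' → no match
3 → no match
4. '011011101101' → no match
5 → no match
6. '001' → no match
7 → match
8. '11001' → no match
9. '01011101' → no match
10. '000' → no match

7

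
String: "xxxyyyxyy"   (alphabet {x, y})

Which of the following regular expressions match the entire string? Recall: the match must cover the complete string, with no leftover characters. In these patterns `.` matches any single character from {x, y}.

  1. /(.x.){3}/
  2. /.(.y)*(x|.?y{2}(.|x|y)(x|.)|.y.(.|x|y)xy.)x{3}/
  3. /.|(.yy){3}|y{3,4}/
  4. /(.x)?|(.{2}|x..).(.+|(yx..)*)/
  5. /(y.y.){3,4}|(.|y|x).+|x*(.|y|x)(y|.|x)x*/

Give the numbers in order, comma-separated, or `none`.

1 → no match
2 → no match — must end with "x"
3 → no match
4 → match
5 → match

4, 5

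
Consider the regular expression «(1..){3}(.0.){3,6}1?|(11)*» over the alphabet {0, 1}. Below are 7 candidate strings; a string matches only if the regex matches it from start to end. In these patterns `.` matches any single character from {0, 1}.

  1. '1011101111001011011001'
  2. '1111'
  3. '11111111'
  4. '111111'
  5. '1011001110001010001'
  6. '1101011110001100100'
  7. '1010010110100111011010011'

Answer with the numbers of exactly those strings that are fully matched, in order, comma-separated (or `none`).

1 → match
2 → match
3 → match
4 → match
5 → match
6 → no match
7 → no match

1, 2, 3, 4, 5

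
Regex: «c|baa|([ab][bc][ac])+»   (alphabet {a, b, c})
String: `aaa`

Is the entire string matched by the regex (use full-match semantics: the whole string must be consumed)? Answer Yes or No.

No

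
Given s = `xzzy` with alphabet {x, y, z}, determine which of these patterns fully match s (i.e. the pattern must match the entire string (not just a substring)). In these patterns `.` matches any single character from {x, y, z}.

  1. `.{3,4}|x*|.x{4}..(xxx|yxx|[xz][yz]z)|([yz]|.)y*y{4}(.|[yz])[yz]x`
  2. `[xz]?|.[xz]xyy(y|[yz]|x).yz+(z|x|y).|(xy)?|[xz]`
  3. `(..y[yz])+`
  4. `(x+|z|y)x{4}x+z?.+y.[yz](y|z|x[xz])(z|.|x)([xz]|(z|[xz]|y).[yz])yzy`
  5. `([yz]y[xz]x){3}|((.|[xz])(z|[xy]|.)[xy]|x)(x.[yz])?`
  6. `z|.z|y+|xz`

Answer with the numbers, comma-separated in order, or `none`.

1

1 → match
2 → no match
3 → no match
4 → no match — must end with `yzy`
5 → no match
6 → no match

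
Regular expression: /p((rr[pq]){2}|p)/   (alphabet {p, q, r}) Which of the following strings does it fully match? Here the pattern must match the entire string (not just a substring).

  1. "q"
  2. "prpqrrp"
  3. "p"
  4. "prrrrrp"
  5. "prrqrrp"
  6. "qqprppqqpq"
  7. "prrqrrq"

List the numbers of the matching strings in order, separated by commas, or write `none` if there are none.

5, 7

1 → no match — must start with "p"
2 → no match
3 → no match
4 → no match
5 → match
6 → no match — must start with "p"
7 → match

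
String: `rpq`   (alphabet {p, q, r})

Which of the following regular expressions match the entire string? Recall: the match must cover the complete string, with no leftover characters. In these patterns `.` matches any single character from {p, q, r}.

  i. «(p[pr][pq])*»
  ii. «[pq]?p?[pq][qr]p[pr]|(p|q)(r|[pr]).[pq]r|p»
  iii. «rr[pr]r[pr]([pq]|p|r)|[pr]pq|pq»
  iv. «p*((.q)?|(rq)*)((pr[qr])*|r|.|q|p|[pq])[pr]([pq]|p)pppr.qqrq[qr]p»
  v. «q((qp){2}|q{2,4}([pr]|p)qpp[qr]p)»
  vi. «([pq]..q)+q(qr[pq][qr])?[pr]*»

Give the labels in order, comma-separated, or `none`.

i → no match
ii → no match
iii → match
iv → no match — must end with `p`
v → no match — must start with `q`
vi → no match

iii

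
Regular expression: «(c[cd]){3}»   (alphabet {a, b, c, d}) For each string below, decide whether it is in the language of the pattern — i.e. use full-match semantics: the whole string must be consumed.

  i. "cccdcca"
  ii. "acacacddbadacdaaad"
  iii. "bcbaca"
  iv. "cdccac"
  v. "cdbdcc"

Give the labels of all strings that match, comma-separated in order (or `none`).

i → no match
ii → no match — must start with "c"
iii → no match — must start with "c"
iv → no match
v → no match

none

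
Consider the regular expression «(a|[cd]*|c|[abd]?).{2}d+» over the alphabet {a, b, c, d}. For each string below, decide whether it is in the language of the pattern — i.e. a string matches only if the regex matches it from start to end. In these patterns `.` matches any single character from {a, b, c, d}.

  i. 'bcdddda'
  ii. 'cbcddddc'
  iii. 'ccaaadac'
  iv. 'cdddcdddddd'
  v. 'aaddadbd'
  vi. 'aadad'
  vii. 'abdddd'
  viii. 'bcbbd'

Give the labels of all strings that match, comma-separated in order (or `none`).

i → no match — must end with 'd'
ii → no match — must end with 'd'
iii → no match — must end with 'd'
iv → match
v → no match
vi → no match
vii → match
viii → no match

iv, vii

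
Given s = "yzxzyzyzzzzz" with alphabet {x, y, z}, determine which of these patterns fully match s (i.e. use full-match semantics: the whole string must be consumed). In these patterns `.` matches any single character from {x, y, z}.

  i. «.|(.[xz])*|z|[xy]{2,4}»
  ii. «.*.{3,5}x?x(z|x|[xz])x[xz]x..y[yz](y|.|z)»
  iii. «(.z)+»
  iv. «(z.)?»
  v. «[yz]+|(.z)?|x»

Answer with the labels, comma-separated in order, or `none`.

i, iii

i → match
ii → no match
iii → match
iv → no match
v → no match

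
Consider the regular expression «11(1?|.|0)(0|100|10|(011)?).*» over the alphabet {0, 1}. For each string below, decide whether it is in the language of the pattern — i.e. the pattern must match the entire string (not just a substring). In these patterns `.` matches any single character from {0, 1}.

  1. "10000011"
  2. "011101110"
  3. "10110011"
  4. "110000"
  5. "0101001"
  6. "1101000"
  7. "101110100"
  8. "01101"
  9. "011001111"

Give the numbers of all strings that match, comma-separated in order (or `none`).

1 → no match — must start with "11"
2 → no match — must start with "11"
3 → no match — must start with "11"
4 → match
5 → no match — must start with "11"
6 → match
7 → no match — must start with "11"
8 → no match — must start with "11"
9 → no match — must start with "11"

4, 6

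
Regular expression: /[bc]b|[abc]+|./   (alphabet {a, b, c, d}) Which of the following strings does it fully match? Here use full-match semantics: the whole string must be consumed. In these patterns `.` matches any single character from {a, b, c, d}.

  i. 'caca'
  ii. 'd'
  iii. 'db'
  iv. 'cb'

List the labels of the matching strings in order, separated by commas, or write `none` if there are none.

i → match
ii → match
iii → no match
iv → match

i, ii, iv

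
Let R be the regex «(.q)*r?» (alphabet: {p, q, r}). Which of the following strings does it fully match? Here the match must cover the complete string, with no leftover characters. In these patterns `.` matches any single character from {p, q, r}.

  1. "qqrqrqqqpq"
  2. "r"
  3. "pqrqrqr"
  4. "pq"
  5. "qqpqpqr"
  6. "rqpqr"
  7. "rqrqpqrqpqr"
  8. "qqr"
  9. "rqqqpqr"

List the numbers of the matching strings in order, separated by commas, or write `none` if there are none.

1, 2, 3, 4, 5, 6, 7, 8, 9

1 → match
2 → match
3 → match
4 → match
5 → match
6 → match
7 → match
8 → match
9 → match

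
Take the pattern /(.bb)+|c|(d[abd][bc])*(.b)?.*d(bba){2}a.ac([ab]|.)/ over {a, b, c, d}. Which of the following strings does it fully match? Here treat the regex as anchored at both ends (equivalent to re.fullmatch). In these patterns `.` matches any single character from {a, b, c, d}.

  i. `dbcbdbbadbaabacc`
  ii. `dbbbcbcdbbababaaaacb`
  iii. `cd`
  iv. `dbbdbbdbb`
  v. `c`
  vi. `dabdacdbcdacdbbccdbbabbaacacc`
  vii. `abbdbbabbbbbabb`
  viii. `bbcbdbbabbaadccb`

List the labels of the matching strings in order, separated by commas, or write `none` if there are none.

i → no match
ii → no match
iii → no match
iv → match
v → match
vi → match
vii → match
viii → no match

iv, v, vi, vii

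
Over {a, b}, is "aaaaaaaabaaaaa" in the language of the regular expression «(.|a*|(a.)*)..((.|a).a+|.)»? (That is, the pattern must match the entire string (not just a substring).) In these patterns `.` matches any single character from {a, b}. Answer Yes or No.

Yes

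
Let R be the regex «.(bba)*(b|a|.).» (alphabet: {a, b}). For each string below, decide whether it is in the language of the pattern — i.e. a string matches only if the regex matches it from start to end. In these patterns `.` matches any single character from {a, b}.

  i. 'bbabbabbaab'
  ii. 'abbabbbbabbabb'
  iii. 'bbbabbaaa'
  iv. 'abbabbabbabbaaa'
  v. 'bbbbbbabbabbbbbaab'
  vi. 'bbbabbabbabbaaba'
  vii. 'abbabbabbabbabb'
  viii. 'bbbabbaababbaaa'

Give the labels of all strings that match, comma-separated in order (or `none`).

i. 'bbabbabbaab' → no match
ii → no match
iii. 'bbbabbaaa' → match
iv → match
v → no match
vi → no match
vii → match
viii → no match

iii, iv, vii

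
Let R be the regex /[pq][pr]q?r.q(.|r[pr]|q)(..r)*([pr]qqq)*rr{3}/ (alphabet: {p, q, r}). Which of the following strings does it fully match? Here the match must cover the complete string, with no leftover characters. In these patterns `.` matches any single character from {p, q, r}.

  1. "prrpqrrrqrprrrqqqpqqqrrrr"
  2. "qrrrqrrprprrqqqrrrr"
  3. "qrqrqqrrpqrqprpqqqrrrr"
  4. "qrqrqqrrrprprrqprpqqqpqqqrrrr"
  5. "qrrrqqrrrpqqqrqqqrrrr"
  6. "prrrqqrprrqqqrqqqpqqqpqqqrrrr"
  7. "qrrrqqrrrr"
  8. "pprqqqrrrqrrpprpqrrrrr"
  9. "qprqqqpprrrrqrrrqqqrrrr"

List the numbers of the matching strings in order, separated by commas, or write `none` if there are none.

1 → match
2 → no match
3 → match
4 → match
5 → match
6 → match
7 → match
8 → match
9 → match

1, 3, 4, 5, 6, 7, 8, 9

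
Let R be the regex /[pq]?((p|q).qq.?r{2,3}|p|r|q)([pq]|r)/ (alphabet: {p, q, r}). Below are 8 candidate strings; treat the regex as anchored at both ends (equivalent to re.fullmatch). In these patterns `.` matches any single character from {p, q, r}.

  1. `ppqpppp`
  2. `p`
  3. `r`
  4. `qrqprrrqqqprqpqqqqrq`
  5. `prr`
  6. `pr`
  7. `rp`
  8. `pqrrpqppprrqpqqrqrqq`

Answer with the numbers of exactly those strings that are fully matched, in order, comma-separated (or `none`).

5, 6, 7

1 → no match
2 → no match
3 → no match
4 → no match
5 → match
6 → match
7 → match
8 → no match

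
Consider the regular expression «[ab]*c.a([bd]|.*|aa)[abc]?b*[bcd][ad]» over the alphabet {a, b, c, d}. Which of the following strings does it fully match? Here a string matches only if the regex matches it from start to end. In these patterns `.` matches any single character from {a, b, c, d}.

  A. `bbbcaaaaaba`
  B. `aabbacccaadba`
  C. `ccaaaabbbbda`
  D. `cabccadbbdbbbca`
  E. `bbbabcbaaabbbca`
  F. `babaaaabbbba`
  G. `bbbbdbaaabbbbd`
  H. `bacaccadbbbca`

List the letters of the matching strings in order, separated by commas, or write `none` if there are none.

A, C, E

A. `bbbcaaaaaba` → match
B → no match
C. `ccaaaabbbbda` → match
D → no match
E → match
F. `babaaaabbbba` → no match
G → no match
H → no match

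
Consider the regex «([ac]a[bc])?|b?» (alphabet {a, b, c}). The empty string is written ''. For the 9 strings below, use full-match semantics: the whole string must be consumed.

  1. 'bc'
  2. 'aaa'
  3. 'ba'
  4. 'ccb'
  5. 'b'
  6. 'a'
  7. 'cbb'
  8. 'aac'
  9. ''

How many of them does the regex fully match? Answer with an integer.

1 → no match
2 → no match
3 → no match
4 → no match
5 → match
6 → no match
7 → no match
8 → match
9 → match
Total matched: 3

3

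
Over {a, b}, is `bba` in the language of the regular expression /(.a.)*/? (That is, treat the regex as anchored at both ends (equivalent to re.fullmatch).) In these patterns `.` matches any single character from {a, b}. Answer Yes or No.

No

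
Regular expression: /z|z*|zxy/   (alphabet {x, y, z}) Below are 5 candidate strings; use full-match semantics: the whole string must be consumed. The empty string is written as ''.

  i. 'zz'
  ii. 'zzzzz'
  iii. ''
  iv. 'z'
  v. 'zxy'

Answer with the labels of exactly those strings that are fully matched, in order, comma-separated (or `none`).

i. 'zz' → match
ii. 'zzzzz' → match
iii. '' → match
iv. 'z' → match
v. 'zxy' → match

i, ii, iii, iv, v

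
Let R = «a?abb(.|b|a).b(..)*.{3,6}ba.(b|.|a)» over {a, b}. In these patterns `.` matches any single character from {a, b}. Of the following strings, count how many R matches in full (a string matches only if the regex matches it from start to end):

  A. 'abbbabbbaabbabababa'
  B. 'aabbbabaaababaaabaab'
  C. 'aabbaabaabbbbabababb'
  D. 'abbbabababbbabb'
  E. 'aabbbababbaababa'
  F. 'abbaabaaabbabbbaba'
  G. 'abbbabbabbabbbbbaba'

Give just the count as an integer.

A → match
B → match
C → match
D → match
E → match
F → match
G → match
Total matched: 7

7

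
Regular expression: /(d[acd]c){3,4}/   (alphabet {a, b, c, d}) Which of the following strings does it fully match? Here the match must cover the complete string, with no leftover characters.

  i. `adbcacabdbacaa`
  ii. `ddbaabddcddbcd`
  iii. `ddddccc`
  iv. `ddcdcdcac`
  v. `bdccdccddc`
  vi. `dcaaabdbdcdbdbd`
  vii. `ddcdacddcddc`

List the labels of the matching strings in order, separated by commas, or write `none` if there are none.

vii

i → no match — must start with `d`
ii → no match — must end with `c`
iii → no match
iv → no match
v → no match — must start with `d`
vi → no match — must end with `c`
vii → match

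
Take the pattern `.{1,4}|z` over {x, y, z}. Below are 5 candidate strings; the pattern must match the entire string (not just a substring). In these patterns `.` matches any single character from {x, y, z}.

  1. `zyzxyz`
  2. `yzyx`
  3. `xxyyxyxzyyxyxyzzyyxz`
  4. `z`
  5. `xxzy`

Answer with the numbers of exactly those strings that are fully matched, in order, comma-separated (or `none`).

2, 4, 5

1 → no match
2 → match
3 → no match
4 → match
5 → match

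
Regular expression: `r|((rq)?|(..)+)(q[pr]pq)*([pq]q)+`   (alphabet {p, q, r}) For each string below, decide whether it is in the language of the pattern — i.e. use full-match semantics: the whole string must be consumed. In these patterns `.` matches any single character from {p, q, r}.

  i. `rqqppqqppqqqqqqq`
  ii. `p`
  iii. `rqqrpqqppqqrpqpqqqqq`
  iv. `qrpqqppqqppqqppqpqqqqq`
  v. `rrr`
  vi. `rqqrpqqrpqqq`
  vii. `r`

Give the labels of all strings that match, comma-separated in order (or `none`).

i, iii, iv, vi, vii

i → match
ii → no match
iii → match
iv → match
v → no match
vi → match
vii → match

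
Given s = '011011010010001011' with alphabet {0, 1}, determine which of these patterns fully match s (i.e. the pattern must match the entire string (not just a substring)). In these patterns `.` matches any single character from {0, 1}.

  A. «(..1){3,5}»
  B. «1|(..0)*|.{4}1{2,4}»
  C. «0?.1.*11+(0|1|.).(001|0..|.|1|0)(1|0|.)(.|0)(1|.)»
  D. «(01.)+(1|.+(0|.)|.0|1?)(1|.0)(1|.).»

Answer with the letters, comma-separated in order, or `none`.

A → no match
B → no match
C → no match
D → match

D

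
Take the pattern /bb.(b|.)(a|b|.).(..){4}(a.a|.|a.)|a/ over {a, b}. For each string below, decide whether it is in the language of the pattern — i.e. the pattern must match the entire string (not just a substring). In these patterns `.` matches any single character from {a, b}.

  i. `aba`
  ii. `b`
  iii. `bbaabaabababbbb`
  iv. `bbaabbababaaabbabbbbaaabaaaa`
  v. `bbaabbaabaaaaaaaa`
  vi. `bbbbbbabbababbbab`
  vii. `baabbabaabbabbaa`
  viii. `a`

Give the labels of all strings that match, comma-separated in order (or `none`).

i → no match
ii → no match
iii → match
iv → no match
v → match
vi → no match
vii → no match
viii → match

iii, v, viii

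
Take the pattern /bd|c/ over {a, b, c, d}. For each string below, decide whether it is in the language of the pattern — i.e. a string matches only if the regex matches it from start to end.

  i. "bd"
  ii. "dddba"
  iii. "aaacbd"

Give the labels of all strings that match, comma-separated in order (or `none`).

i → match
ii → no match
iii → no match

i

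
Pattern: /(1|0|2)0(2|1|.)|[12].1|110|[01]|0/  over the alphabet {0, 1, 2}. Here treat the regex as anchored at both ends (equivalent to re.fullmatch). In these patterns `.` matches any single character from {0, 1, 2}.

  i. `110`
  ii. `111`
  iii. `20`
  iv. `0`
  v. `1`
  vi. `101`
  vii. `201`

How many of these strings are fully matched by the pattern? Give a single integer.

i → match
ii → match
iii → no match
iv → match
v → match
vi → match
vii → match
Total matched: 6

6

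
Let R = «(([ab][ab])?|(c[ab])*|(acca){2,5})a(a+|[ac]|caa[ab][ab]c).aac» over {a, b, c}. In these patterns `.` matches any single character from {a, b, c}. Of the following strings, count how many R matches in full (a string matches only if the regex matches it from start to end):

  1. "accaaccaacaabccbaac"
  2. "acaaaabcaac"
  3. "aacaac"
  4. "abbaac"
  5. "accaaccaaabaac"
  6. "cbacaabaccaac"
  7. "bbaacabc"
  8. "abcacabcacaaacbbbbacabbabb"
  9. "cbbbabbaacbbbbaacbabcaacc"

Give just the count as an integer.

1 → no match
2 → no match
3 → match
4 → no match
5 → match
6 → match
7 → no match — must end with "aac"
8 → no match — must end with "aac"
9 → no match — must end with "aac"
Total matched: 3

3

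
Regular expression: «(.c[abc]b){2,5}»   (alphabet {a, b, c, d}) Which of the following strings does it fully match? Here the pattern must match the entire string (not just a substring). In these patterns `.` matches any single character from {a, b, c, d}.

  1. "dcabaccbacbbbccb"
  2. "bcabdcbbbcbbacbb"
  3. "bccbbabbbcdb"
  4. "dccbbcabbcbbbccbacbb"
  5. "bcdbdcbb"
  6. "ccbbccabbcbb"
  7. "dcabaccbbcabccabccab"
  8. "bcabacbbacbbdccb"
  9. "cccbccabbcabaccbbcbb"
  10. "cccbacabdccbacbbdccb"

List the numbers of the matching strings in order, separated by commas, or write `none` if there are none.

1, 2, 4, 6, 7, 8, 9, 10

1 → match
2 → match
3 → no match
4 → match
5 → no match
6 → match
7 → match
8 → match
9 → match
10 → match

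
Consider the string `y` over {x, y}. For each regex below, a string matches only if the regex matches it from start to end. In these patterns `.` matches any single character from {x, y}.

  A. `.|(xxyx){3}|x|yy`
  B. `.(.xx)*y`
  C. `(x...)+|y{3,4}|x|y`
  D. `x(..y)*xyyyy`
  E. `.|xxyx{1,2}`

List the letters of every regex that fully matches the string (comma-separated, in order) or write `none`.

A, C, E

A → match
B → no match
C → match
D → no match — must start with `x`
E → match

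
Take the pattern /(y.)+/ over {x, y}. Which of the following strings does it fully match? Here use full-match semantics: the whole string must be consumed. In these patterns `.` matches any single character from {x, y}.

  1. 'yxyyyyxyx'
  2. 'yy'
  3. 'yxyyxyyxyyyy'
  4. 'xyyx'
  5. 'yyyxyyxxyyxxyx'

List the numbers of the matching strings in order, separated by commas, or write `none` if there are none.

2

1 → no match
2 → match
3 → no match
4 → no match — must start with 'y'
5 → no match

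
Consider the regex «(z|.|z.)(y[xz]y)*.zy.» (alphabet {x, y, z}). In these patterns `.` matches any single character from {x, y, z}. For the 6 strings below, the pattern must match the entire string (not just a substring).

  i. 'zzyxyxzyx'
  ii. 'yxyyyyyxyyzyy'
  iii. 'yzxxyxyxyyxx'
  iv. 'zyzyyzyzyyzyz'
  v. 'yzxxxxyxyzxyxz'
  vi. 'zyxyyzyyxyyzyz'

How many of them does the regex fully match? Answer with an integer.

i → match
ii → no match
iii → no match
iv → no match
v → no match
vi → match
Total matched: 2

2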